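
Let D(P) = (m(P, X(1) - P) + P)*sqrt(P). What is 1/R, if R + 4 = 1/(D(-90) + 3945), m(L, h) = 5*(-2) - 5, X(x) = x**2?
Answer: -66217155/264852841 - 315*I*sqrt(10)/264852841 ≈ -0.25001 - 3.761e-6*I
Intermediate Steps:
m(L, h) = -15 (m(L, h) = -10 - 5 = -15)
D(P) = sqrt(P)*(-15 + P) (D(P) = (-15 + P)*sqrt(P) = sqrt(P)*(-15 + P))
R = -4 + 1/(3945 - 315*I*sqrt(10)) (R = -4 + 1/(sqrt(-90)*(-15 - 90) + 3945) = -4 + 1/((3*I*sqrt(10))*(-105) + 3945) = -4 + 1/(-315*I*sqrt(10) + 3945) = -4 + 1/(3945 - 315*I*sqrt(10)) ≈ -3.9998 + 6.0169e-5*I)
1/R = 1/(-4414477/1103685 + 7*I*sqrt(10)/367895)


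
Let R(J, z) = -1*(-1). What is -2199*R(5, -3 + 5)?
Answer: -2199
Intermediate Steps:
R(J, z) = 1
-2199*R(5, -3 + 5) = -2199*1 = -2199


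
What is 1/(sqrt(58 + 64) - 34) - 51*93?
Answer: -2452148/517 - sqrt(122)/1034 ≈ -4743.0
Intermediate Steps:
1/(sqrt(58 + 64) - 34) - 51*93 = 1/(sqrt(122) - 34) - 4743 = 1/(-34 + sqrt(122)) - 4743 = -4743 + 1/(-34 + sqrt(122))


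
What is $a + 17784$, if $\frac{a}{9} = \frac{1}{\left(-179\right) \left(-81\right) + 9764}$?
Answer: $\frac{431493201}{24263} \approx 17784.0$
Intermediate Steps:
$a = \frac{9}{24263}$ ($a = \frac{9}{\left(-179\right) \left(-81\right) + 9764} = \frac{9}{14499 + 9764} = \frac{9}{24263} \approx 0.00037094$)
$a + 17784 = \frac{9}{24263} + 17784 = \frac{431493201}{24263}$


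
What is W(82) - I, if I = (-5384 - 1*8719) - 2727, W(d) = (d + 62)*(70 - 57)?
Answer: 18702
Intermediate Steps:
W(d) = 806 + 13*d (W(d) = (62 + d)*13 = 806 + 13*d)
I = -16830 (I = (-5384 - 8719) - 2727 = -14103 - 2727 = -16830)
W(82) - I = (806 + 13*82) - 1*(-16830) = (806 + 1066) + 16830 = 1872 + 16830 = 18702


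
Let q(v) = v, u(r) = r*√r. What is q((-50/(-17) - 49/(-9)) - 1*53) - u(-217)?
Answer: -6826/153 + 217*I*√217 ≈ -44.614 + 3196.6*I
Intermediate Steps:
u(r) = r^(3/2)
q((-50/(-17) - 49/(-9)) - 1*53) - u(-217) = ((-50/(-17) - 49/(-9)) - 1*53) - (-217)^(3/2) = ((-50*(-1/17) - 49*(-⅑)) - 53) - (-217)*I*√217 = ((50/17 + 49/9) - 53) + 217*I*√217 = (1283/153 - 53) + 217*I*√217 = -6826/153 + 217*I*√217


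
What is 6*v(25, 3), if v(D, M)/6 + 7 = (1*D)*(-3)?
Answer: -2952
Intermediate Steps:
v(D, M) = -42 - 18*D (v(D, M) = -42 + 6*((1*D)*(-3)) = -42 + 6*(D*(-3)) = -42 + 6*(-3*D) = -42 - 18*D)
6*v(25, 3) = 6*(-42 - 18*25) = 6*(-42 - 450) = 6*(-492) = -2952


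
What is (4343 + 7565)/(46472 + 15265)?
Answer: 916/4749 ≈ 0.19288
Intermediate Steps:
(4343 + 7565)/(46472 + 15265) = 11908/61737 = 11908*(1/61737) = 916/4749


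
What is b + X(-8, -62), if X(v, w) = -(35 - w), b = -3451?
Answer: -3548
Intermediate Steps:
X(v, w) = -35 + w
b + X(-8, -62) = -3451 + (-35 - 62) = -3451 - 97 = -3548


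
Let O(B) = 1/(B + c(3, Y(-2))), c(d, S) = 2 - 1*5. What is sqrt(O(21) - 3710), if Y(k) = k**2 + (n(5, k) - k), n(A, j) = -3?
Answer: I*sqrt(133558)/6 ≈ 60.909*I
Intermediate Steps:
Y(k) = -3 + k**2 - k (Y(k) = k**2 + (-3 - k) = -3 + k**2 - k)
c(d, S) = -3 (c(d, S) = 2 - 5 = -3)
O(B) = 1/(-3 + B) (O(B) = 1/(B - 3) = 1/(-3 + B))
sqrt(O(21) - 3710) = sqrt(1/(-3 + 21) - 3710) = sqrt(1/18 - 3710) = sqrt(-66779/18) = I*sqrt(133558)/6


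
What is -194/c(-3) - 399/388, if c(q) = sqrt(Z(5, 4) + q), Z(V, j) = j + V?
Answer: -399/388 - 97*sqrt(6)/3 ≈ -80.229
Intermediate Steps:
Z(V, j) = V + j
c(q) = sqrt(9 + q) (c(q) = sqrt((5 + 4) + q) = sqrt(9 + q))
-194/c(-3) - 399/388 = -194/sqrt(9 - 3) - 399/388 = -194*sqrt(6)/6 - 399*1/388 = -97*sqrt(6)/3 - 399/388 = -399/388 - 97*sqrt(6)/3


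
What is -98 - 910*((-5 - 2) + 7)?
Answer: -98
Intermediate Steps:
-98 - 910*((-5 - 2) + 7) = -98 - 910*(-7 + 7) = -98 - 910*0 = -98 - 130*0 = -98 + 0 = -98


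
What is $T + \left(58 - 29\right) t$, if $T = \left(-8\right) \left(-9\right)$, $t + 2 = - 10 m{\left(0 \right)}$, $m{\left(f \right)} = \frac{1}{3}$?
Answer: $- \frac{248}{3} \approx -82.667$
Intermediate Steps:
$m{\left(f \right)} = \frac{1}{3}$
$t = - \frac{16}{3}$ ($t = -2 - \frac{10}{3} = - \frac{16}{3} \approx -5.3333$)
$T = 72$
$T + \left(58 - 29\right) t = 72 + \left(58 - 29\right) \left(- \frac{16}{3}\right) = 72 + 29 \left(- \frac{16}{3}\right) = 72 - \frac{464}{3} = - \frac{248}{3}$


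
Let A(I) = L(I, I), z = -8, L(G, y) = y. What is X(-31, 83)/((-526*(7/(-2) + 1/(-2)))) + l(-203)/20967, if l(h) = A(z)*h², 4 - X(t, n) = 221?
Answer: -24075163/1521192 ≈ -15.827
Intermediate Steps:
X(t, n) = -217 (X(t, n) = 4 - 1*221 = 4 - 221 = -217)
A(I) = I
l(h) = -8*h²
X(-31, 83)/((-526*(7/(-2) + 1/(-2)))) + l(-203)/20967 = -217*(-1/(526*(7/(-2) + 1/(-2)))) - 8*(-203)²/20967 = -217*(-1/(526*(7*(-½) + 1*(-½)))) - 8*41209*(1/20967) = -217*(-1/(526*(-7/2 - ½))) - 329672*1/20967 = -217/((-526*(-4))) - 11368/723 = -217/2104 - 11368/723 = -24075163/1521192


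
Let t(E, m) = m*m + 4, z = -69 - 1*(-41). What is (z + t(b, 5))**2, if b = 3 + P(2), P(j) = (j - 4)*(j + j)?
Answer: 1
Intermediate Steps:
z = -28 (z = -69 + 41 = -28)
P(j) = 2*j*(-4 + j) (P(j) = (-4 + j)*(2*j) = 2*j*(-4 + j))
b = -5 (b = 3 + 2*2*(-4 + 2) = 3 + 2*2*(-2) = 3 - 8 = -5)
t(E, m) = 4 + m**2 (t(E, m) = m**2 + 4 = 4 + m**2)
(z + t(b, 5))**2 = (-28 + (4 + 5**2))**2 = (-28 + (4 + 25))**2 = (-28 + 29)**2 = 1**2 = 1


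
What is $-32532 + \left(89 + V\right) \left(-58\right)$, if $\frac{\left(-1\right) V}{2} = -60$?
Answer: $-44654$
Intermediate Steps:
$V = 120$ ($V = \left(-2\right) \left(-60\right) = 120$)
$-32532 + \left(89 + V\right) \left(-58\right) = -32532 + \left(89 + 120\right) \left(-58\right) = -32532 + 209 \left(-58\right) = -32532 - 12122 = -44654$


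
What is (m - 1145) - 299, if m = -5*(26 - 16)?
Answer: -1494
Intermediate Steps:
m = -50 (m = -5*10 = -50)
(m - 1145) - 299 = (-50 - 1145) - 299 = -1195 - 299 = -1494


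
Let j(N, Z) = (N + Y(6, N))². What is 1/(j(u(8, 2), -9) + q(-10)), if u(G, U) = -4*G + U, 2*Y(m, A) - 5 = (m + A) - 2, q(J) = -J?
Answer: 4/6601 ≈ 0.00060597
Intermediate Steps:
Y(m, A) = 3/2 + A/2 + m/2 (Y(m, A) = 5/2 + ((m + A) - 2)/2 = 5/2 + ((A + m) - 2)/2 = 5/2 + (-2 + A + m)/2 = 5/2 + (-1 + A/2 + m/2) = 3/2 + A/2 + m/2)
u(G, U) = U - 4*G
j(N, Z) = (9/2 + 3*N/2)² (j(N, Z) = (N + (3/2 + N/2 + (½)*6))² = (N + (3/2 + N/2 + 3))² = (N + (9/2 + N/2))² = (9/2 + 3*N/2)²)
1/(j(u(8, 2), -9) + q(-10)) = 1/(9*(3 + (2 - 4*8))²/4 - 1*(-10)) = 1/(9*(3 + (2 - 32))²/4 + 10) = 1/(9*(3 - 30)²/4 + 10) = 1/((9/4)*(-27)² + 10) = 1/((9/4)*729 + 10) = 1/(6561/4 + 10) = 1/(6601/4) = 4/6601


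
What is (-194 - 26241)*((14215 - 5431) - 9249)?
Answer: 12292275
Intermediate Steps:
(-194 - 26241)*((14215 - 5431) - 9249) = -26435*(8784 - 9249) = -26435*(-465) = 12292275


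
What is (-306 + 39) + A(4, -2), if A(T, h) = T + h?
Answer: -265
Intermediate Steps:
(-306 + 39) + A(4, -2) = (-306 + 39) + (4 - 2) = -267 + 2 = -265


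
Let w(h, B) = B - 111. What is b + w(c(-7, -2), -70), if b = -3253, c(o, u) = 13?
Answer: -3434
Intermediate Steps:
w(h, B) = -111 + B
b + w(c(-7, -2), -70) = -3253 + (-111 - 70) = -3253 - 181 = -3434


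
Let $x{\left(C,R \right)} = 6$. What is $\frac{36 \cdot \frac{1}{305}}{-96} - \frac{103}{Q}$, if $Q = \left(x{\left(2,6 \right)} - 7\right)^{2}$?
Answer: $- \frac{251323}{2440} \approx -103.0$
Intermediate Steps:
$Q = 1$ ($Q = \left(6 - 7\right)^{2} = \left(-1\right)^{2} = 1$)
$\frac{36 \cdot \frac{1}{305}}{-96} - \frac{103}{Q} = \frac{36 \cdot \frac{1}{305}}{-96} - \frac{103}{1} = 36 \cdot \frac{1}{305} \left(- \frac{1}{96}\right) - 103 = \frac{36}{305} \left(- \frac{1}{96}\right) - 103 = - \frac{3}{2440} - 103 = - \frac{251323}{2440}$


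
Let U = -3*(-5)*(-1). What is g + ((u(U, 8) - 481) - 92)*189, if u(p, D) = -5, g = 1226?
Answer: -108016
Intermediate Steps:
U = -15 (U = 15*(-1) = -15)
g + ((u(U, 8) - 481) - 92)*189 = 1226 + ((-5 - 481) - 92)*189 = 1226 + (-486 - 92)*189 = 1226 - 578*189 = 1226 - 109242 = -108016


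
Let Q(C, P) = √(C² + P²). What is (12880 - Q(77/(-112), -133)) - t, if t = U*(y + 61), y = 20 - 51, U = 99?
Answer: 9910 - √4528505/16 ≈ 9777.0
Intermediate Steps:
y = -31
t = 2970 (t = 99*(-31 + 61) = 99*30 = 2970)
(12880 - Q(77/(-112), -133)) - t = (12880 - √((77/(-112))² + (-133)²)) - 1*2970 = (12880 - √((77*(-1/112))² + 17689)) - 2970 = (12880 - √((-11/16)² + 17689)) - 2970 = (12880 - √(121/256 + 17689)) - 2970 = (12880 - √(4528505/256)) - 2970 = (12880 - √4528505/16) - 2970 = 9910 - √4528505/16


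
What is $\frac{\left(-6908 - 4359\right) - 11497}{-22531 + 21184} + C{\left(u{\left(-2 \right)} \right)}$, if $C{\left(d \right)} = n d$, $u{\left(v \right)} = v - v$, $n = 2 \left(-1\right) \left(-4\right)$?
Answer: $\frac{7588}{449} \approx 16.9$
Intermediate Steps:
$n = 8$ ($n = \left(-2\right) \left(-4\right) = 8$)
$u{\left(v \right)} = 0$
$C{\left(d \right)} = 8 d$
$\frac{\left(-6908 - 4359\right) - 11497}{-22531 + 21184} + C{\left(u{\left(-2 \right)} \right)} = \frac{\left(-6908 - 4359\right) - 11497}{-22531 + 21184} + 8 \cdot 0 = \frac{\left(-6908 - 4359\right) - 11497}{-1347} + 0 = \left(-11267 - 11497\right) \left(- \frac{1}{1347}\right) + 0 = \left(-22764\right) \left(- \frac{1}{1347}\right) + 0 = \frac{7588}{449} + 0 = \frac{7588}{449}$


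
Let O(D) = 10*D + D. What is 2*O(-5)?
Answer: -110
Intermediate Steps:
O(D) = 11*D
2*O(-5) = 2*(11*(-5)) = 2*(-55) = -110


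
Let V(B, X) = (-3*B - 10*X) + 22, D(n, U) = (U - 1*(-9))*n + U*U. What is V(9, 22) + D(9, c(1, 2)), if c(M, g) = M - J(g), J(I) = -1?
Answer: -122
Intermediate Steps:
c(M, g) = 1 + M (c(M, g) = M - 1*(-1) = M + 1 = 1 + M)
D(n, U) = U² + n*(9 + U) (D(n, U) = (U + 9)*n + U² = (9 + U)*n + U² = n*(9 + U) + U² = U² + n*(9 + U))
V(B, X) = 22 - 10*X - 3*B (V(B, X) = (-10*X - 3*B) + 22 = 22 - 10*X - 3*B)
V(9, 22) + D(9, c(1, 2)) = (22 - 10*22 - 3*9) + ((1 + 1)² + 9*9 + (1 + 1)*9) = (22 - 220 - 27) + (2² + 81 + 2*9) = -225 + (4 + 81 + 18) = -225 + 103 = -122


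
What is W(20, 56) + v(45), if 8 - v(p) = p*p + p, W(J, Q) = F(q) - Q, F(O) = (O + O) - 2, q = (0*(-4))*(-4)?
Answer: -2120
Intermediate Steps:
q = 0 (q = 0*(-4) = 0)
F(O) = -2 + 2*O (F(O) = 2*O - 2 = -2 + 2*O)
W(J, Q) = -2 - Q (W(J, Q) = (-2 + 2*0) - Q = (-2 + 0) - Q = -2 - Q)
v(p) = 8 - p - p² (v(p) = 8 - (p*p + p) = 8 - (p² + p) = 8 - (p + p²) = 8 + (-p - p²) = 8 - p - p²)
W(20, 56) + v(45) = (-2 - 1*56) + (8 - 1*45 - 1*45²) = (-2 - 56) + (8 - 45 - 1*2025) = -58 + (8 - 45 - 2025) = -58 - 2062 = -2120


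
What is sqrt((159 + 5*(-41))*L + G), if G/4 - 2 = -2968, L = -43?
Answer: I*sqrt(9886) ≈ 99.428*I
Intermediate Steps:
G = -11864 (G = 8 + 4*(-2968) = 8 - 11872 = -11864)
sqrt((159 + 5*(-41))*L + G) = sqrt((159 + 5*(-41))*(-43) - 11864) = sqrt((159 - 205)*(-43) - 11864) = sqrt(-46*(-43) - 11864) = sqrt(1978 - 11864) = sqrt(-9886) = I*sqrt(9886)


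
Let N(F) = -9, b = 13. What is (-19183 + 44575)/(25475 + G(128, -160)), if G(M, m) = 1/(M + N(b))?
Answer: 1510824/1515763 ≈ 0.99674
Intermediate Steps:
G(M, m) = 1/(-9 + M) (G(M, m) = 1/(M - 9) = 1/(-9 + M))
(-19183 + 44575)/(25475 + G(128, -160)) = (-19183 + 44575)/(25475 + 1/(-9 + 128)) = 25392/(25475 + 1/119) = 25392/(3031526/119) = 25392*(119/3031526) = 1510824/1515763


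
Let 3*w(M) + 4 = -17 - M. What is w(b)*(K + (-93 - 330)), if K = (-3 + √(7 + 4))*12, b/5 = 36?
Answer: 30753 - 804*√11 ≈ 28086.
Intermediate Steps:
b = 180 (b = 5*36 = 180)
w(M) = -7 - M/3 (w(M) = -4/3 + (-17 - M)/3 = -4/3 + (-17/3 - M/3) = -7 - M/3)
K = -36 + 12*√11 (K = (-3 + √11)*12 = -36 + 12*√11 ≈ 3.7995)
w(b)*(K + (-93 - 330)) = (-7 - ⅓*180)*((-36 + 12*√11) + (-93 - 330)) = (-7 - 60)*((-36 + 12*√11) - 423) = -67*(-459 + 12*√11) = 30753 - 804*√11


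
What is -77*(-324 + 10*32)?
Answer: 308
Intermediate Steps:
-77*(-324 + 10*32) = -77*(-324 + 320) = -77*(-4) = 308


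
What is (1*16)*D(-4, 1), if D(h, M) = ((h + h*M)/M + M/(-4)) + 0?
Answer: -132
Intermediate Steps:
D(h, M) = -M/4 + (h + M*h)/M (D(h, M) = ((h + M*h)/M + M*(-¼)) + 0 = ((h + M*h)/M - M/4) + 0 = (-M/4 + (h + M*h)/M) + 0 = -M/4 + (h + M*h)/M)
(1*16)*D(-4, 1) = (1*16)*(-4 - ¼*1 - 4/1) = 16*(-4 - ¼ - 4*1) = 16*(-4 - ¼ - 4) = 16*(-33/4) = -132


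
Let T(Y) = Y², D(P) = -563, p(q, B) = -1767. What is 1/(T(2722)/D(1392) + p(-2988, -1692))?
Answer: -563/8404105 ≈ -6.6991e-5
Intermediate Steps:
1/(T(2722)/D(1392) + p(-2988, -1692)) = 1/(2722²/(-563) - 1767) = 1/(7409284*(-1/563) - 1767) = 1/(-7409284/563 - 1767) = 1/(-8404105/563) = -563/8404105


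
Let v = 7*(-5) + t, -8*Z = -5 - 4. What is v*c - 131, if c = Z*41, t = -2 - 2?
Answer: -15439/8 ≈ -1929.9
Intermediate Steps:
t = -4
Z = 9/8 (Z = -(-5 - 4)/8 = -⅛*(-9) = 9/8 ≈ 1.1250)
v = -39 (v = 7*(-5) - 4 = -35 - 4 = -39)
c = 369/8 (c = (9/8)*41 = 369/8 ≈ 46.125)
v*c - 131 = -39*369/8 - 131 = -14391/8 - 131 = -15439/8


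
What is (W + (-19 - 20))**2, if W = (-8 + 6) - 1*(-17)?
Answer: 576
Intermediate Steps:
W = 15 (W = -2 + 17 = 15)
(W + (-19 - 20))**2 = (15 + (-19 - 20))**2 = (15 - 39)**2 = (-24)**2 = 576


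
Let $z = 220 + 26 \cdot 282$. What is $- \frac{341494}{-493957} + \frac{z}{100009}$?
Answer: $\frac{37882836710}{49400145613} \approx 0.76686$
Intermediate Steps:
$z = 7552$ ($z = 220 + 7332 = 7552$)
$- \frac{341494}{-493957} + \frac{z}{100009} = - \frac{341494}{-493957} + \frac{7552}{100009} = \left(-341494\right) \left(- \frac{1}{493957}\right) + 7552 \cdot \frac{1}{100009} = \frac{341494}{493957} + \frac{7552}{100009} = \frac{37882836710}{49400145613}$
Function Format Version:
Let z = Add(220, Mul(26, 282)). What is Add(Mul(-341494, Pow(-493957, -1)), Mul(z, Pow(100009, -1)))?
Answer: Rational(37882836710, 49400145613) ≈ 0.76686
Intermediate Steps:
z = 7552 (z = Add(220, 7332) = 7552)
Add(Mul(-341494, Pow(-493957, -1)), Mul(z, Pow(100009, -1))) = Add(Mul(-341494, Pow(-493957, -1)), Mul(7552, Pow(100009, -1))) = Add(Mul(-341494, Rational(-1, 493957)), Mul(7552, Rational(1, 100009))) = Add(Rational(341494, 493957), Rational(7552, 100009)) = Rational(37882836710, 49400145613)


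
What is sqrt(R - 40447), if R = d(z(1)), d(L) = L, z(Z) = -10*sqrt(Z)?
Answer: I*sqrt(40457) ≈ 201.14*I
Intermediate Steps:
R = -10 (R = -10*sqrt(1) = -10*1 = -10)
sqrt(R - 40447) = sqrt(-10 - 40447) = sqrt(-40457) = I*sqrt(40457)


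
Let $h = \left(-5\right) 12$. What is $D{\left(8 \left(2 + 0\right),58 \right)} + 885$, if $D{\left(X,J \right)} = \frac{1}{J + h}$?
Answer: $\frac{1769}{2} \approx 884.5$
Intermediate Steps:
$h = -60$
$D{\left(X,J \right)} = \frac{1}{-60 + J}$ ($D{\left(X,J \right)} = \frac{1}{J - 60} = \frac{1}{-60 + J}$)
$D{\left(8 \left(2 + 0\right),58 \right)} + 885 = \frac{1}{-60 + 58} + 885 = \frac{1}{-2} + 885 = - \frac{1}{2} + 885 = \frac{1769}{2}$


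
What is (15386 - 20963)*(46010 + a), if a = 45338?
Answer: -509447796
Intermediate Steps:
(15386 - 20963)*(46010 + a) = (15386 - 20963)*(46010 + 45338) = -5577*91348 = -509447796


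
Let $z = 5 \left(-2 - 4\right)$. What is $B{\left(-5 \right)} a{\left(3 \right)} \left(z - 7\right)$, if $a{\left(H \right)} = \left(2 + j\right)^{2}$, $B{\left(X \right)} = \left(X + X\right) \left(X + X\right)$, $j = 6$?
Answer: $-236800$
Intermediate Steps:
$B{\left(X \right)} = 4 X^{2}$ ($B{\left(X \right)} = 2 X 2 X = 4 X^{2}$)
$a{\left(H \right)} = 64$ ($a{\left(H \right)} = \left(2 + 6\right)^{2} = 8^{2} = 64$)
$z = -30$ ($z = 5 \left(-6\right) = -30$)
$B{\left(-5 \right)} a{\left(3 \right)} \left(z - 7\right) = 4 \left(-5\right)^{2} \cdot 64 \left(-30 - 7\right) = 4 \cdot 25 \cdot 64 \left(-30 - 7\right) = 100 \cdot 64 \left(-37\right) = 6400 \left(-37\right) = -236800$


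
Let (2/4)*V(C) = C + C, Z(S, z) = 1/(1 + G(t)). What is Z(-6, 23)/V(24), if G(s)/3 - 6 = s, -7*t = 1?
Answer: 7/12480 ≈ 0.00056090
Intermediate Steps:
t = -1/7 (t = -1/7*1 = -1/7 ≈ -0.14286)
G(s) = 18 + 3*s
Z(S, z) = 7/130 (Z(S, z) = 1/(1 + (18 + 3*(-1/7))) = 1/(1 + (18 - 3/7)) = 1/(1 + 123/7) = 1/(130/7) = 7/130)
V(C) = 4*C (V(C) = 2*(C + C) = 2*(2*C) = 4*C)
Z(-6, 23)/V(24) = 7/(130*((4*24))) = (7/130)/96 = (7/130)*(1/96) = 7/12480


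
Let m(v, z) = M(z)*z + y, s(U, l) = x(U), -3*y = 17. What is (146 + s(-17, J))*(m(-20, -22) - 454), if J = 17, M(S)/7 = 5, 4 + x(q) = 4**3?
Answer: -759934/3 ≈ -2.5331e+5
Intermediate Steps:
x(q) = 60 (x(q) = -4 + 4**3 = -4 + 64 = 60)
y = -17/3 (y = -1/3*17 = -17/3 ≈ -5.6667)
M(S) = 35 (M(S) = 7*5 = 35)
s(U, l) = 60
m(v, z) = -17/3 + 35*z (m(v, z) = 35*z - 17/3 = -17/3 + 35*z)
(146 + s(-17, J))*(m(-20, -22) - 454) = (146 + 60)*((-17/3 + 35*(-22)) - 454) = 206*((-17/3 - 770) - 454) = 206*(-2327/3 - 454) = 206*(-3689/3) = -759934/3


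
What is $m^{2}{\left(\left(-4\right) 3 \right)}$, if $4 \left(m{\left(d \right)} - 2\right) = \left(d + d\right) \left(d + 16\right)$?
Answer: $484$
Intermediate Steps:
$m{\left(d \right)} = 2 + \frac{d \left(16 + d\right)}{2}$ ($m{\left(d \right)} = 2 + \frac{\left(d + d\right) \left(d + 16\right)}{4} = 2 + \frac{2 d \left(16 + d\right)}{4} = 2 + \frac{d \left(16 + d\right)}{2}$)
$m^{2}{\left(\left(-4\right) 3 \right)} = \left(2 + \frac{\left(\left(-4\right) 3\right)^{2}}{2} + 8 \left(\left(-4\right) 3\right)\right)^{2} = \left(2 + \frac{\left(-12\right)^{2}}{2} + 8 \left(-12\right)\right)^{2} = \left(2 + \frac{1}{2} \cdot 144 - 96\right)^{2} = \left(2 + 72 - 96\right)^{2} = \left(-22\right)^{2} = 484$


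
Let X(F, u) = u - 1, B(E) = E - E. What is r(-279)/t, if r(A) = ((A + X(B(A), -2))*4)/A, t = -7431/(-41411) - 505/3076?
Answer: 47894968736/180903693 ≈ 264.75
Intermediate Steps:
B(E) = 0
t = 1945201/127380236 (t = -7431*(-1/41411) - 505*1/3076 = 7431/41411 - 505/3076 = 1945201/127380236 ≈ 0.015271)
X(F, u) = -1 + u
r(A) = (-12 + 4*A)/A (r(A) = ((A + (-1 - 2))*4)/A = ((A - 3)*4)/A = ((-3 + A)*4)/A = (-12 + 4*A)/A)
r(-279)/t = (4 - 12/(-279))/(1945201/127380236) = (4 - 12*(-1/279))*(127380236/1945201) = (4 + 4/93)*(127380236/1945201) = (376/93)*(127380236/1945201) = 47894968736/180903693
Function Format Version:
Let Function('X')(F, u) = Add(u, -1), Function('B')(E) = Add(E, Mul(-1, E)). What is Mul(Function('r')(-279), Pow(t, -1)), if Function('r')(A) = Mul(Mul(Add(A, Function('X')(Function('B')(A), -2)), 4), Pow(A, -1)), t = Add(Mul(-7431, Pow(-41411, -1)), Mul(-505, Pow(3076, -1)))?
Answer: Rational(47894968736, 180903693) ≈ 264.75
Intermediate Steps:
Function('B')(E) = 0
t = Rational(1945201, 127380236) (t = Add(Mul(-7431, Rational(-1, 41411)), Mul(-505, Rational(1, 3076))) = Add(Rational(7431, 41411), Rational(-505, 3076)) = Rational(1945201, 127380236) ≈ 0.015271)
Function('X')(F, u) = Add(-1, u)
Function('r')(A) = Mul(Pow(A, -1), Add(-12, Mul(4, A))) (Function('r')(A) = Mul(Mul(Add(A, Add(-1, -2)), 4), Pow(A, -1)) = Mul(Mul(Add(A, -3), 4), Pow(A, -1)) = Mul(Mul(Add(-3, A), 4), Pow(A, -1)) = Mul(Add(-12, Mul(4, A)), Pow(A, -1)) = Mul(Pow(A, -1), Add(-12, Mul(4, A))))
Mul(Function('r')(-279), Pow(t, -1)) = Mul(Add(4, Mul(-12, Pow(-279, -1))), Pow(Rational(1945201, 127380236), -1)) = Mul(Add(4, Mul(-12, Rational(-1, 279))), Rational(127380236, 1945201)) = Mul(Add(4, Rational(4, 93)), Rational(127380236, 1945201)) = Mul(Rational(376, 93), Rational(127380236, 1945201)) = Rational(47894968736, 180903693)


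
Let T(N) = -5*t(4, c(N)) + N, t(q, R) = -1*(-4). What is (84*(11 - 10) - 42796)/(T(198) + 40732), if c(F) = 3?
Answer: -21356/20455 ≈ -1.0440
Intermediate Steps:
t(q, R) = 4
T(N) = -20 + N (T(N) = -5*4 + N = -20 + N)
(84*(11 - 10) - 42796)/(T(198) + 40732) = (84*(11 - 10) - 42796)/((-20 + 198) + 40732) = (84*1 - 42796)/(178 + 40732) = (84 - 42796)/40910 = -42712*1/40910 = -21356/20455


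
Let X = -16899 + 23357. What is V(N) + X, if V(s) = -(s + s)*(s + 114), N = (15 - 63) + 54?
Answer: 5018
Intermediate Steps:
N = 6 (N = -48 + 54 = 6)
V(s) = -2*s*(114 + s)
X = 6458
V(N) + X = -2*6*(114 + 6) + 6458 = -2*6*120 + 6458 = -1440 + 6458 = 5018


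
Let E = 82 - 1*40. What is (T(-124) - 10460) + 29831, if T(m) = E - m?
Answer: 19537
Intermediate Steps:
E = 42 (E = 82 - 40 = 42)
T(m) = 42 - m
(T(-124) - 10460) + 29831 = ((42 - 1*(-124)) - 10460) + 29831 = ((42 + 124) - 10460) + 29831 = (166 - 10460) + 29831 = -10294 + 29831 = 19537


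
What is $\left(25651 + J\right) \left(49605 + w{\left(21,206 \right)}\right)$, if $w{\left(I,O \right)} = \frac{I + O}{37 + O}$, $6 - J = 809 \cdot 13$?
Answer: $\frac{182501223880}{243} \approx 7.5103 \cdot 10^{8}$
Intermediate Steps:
$J = -10511$ ($J = 6 - 809 \cdot 13 = 6 - 10517 = -10511$)
$w{\left(I,O \right)} = \frac{I + O}{37 + O}$
$\left(25651 + J\right) \left(49605 + w{\left(21,206 \right)}\right) = \left(25651 - 10511\right) \left(49605 + \frac{21 + 206}{37 + 206}\right) = 15140 \left(49605 + \frac{1}{243} \cdot 227\right) = 15140 \left(49605 + \frac{227}{243}\right) = 15140 \cdot \frac{12054242}{243} = \frac{182501223880}{243}$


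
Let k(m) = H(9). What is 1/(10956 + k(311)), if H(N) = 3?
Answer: 1/10959 ≈ 9.1249e-5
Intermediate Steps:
k(m) = 3
1/(10956 + k(311)) = 1/(10956 + 3) = 1/10959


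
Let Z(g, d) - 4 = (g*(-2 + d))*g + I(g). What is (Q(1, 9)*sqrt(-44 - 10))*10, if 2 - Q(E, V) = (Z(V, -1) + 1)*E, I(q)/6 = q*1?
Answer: 5580*I*sqrt(6) ≈ 13668.0*I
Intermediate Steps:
I(q) = 6*q (I(q) = 6*(q*1) = 6*q)
Z(g, d) = 4 + 6*g + g**2*(-2 + d) (Z(g, d) = 4 + ((g*(-2 + d))*g + 6*g) = 4 + (g**2*(-2 + d) + 6*g) = 4 + (6*g + g**2*(-2 + d)) = 4 + 6*g + g**2*(-2 + d))
Q(E, V) = 2 - E*(5 - 3*V**2 + 6*V) (Q(E, V) = 2 - ((4 - 2*V**2 + 6*V - V**2) + 1)*E = 2 - ((4 - 3*V**2 + 6*V) + 1)*E = 2 - (5 - 3*V**2 + 6*V)*E = 2 - E*(5 - 3*V**2 + 6*V))
(Q(1, 9)*sqrt(-44 - 10))*10 = ((2 - 1*1 - 1*1*(4 - 3*9**2 + 6*9))*sqrt(-44 - 10))*10 = ((2 - 1 - 1*1*(4 - 3*81 + 54))*sqrt(-54))*10 = ((2 - 1 - 1*1*(4 - 243 + 54))*(3*I*sqrt(6)))*10 = ((2 - 1 - 1*1*(-185))*(3*I*sqrt(6)))*10 = ((2 - 1 + 185)*(3*I*sqrt(6)))*10 = (186*(3*I*sqrt(6)))*10 = (558*I*sqrt(6))*10 = 5580*I*sqrt(6)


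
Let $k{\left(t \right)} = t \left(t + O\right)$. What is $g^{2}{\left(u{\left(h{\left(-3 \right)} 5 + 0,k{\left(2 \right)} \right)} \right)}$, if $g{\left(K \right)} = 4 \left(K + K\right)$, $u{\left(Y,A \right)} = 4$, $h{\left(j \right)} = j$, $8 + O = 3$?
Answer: $1024$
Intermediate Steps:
$O = -5$ ($O = -8 + 3 = -5$)
$k{\left(t \right)} = t \left(-5 + t\right)$ ($k{\left(t \right)} = t \left(t - 5\right) = t \left(-5 + t\right)$)
$g{\left(K \right)} = 8 K$ ($g{\left(K \right)} = 4 \cdot 2 K = 8 K$)
$g^{2}{\left(u{\left(h{\left(-3 \right)} 5 + 0,k{\left(2 \right)} \right)} \right)} = \left(8 \cdot 4\right)^{2} = 32^{2} = 1024$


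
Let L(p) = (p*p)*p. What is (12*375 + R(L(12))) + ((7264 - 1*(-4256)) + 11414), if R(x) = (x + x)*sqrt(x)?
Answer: 27434 + 82944*sqrt(3) ≈ 1.7110e+5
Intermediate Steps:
L(p) = p**3 (L(p) = p**2*p = p**3)
R(x) = 2*x**(3/2) (R(x) = (2*x)*sqrt(x) = 2*x**(3/2))
(12*375 + R(L(12))) + ((7264 - 1*(-4256)) + 11414) = (12*375 + 2*(12**3)**(3/2)) + ((7264 - 1*(-4256)) + 11414) = (4500 + 2*1728**(3/2)) + ((7264 + 4256) + 11414) = (4500 + 2*(41472*sqrt(3))) + (11520 + 11414) = (4500 + 82944*sqrt(3)) + 22934 = 27434 + 82944*sqrt(3)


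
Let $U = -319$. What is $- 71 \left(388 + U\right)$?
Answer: $-4899$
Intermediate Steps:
$- 71 \left(388 + U\right) = - 71 \left(388 - 319\right) = \left(-71\right) 69 = -4899$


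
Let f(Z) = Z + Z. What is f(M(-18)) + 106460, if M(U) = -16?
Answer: 106428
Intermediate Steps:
f(Z) = 2*Z
f(M(-18)) + 106460 = 2*(-16) + 106460 = -32 + 106460 = 106428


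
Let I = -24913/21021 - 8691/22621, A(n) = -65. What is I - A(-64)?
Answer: 4308898883/67930863 ≈ 63.431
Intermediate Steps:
I = -106607212/67930863 (I = -24913*1/21021 - 8691*1/22621 = -3559/3003 - 8691/22621 = -106607212/67930863 ≈ -1.5693)
I - A(-64) = -106607212/67930863 - 1*(-65) = -106607212/67930863 + 65 = 4308898883/67930863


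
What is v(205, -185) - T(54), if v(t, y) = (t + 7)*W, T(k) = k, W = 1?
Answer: 158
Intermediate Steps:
v(t, y) = 7 + t (v(t, y) = (t + 7)*1 = (7 + t)*1 = 7 + t)
v(205, -185) - T(54) = (7 + 205) - 1*54 = 212 - 54 = 158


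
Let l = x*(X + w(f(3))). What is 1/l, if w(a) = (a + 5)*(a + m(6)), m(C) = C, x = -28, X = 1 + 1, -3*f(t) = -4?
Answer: -9/12208 ≈ -0.00073722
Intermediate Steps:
f(t) = 4/3 (f(t) = -⅓*(-4) = 4/3)
X = 2
w(a) = (5 + a)*(6 + a) (w(a) = (a + 5)*(a + 6) = (5 + a)*(6 + a))
l = -12208/9 (l = -28*(2 + (30 + (4/3)² + 11*(4/3))) = -28*(2 + (30 + 16/9 + 44/3)) = -28*(2 + 418/9) = -28*436/9 = -12208/9 ≈ -1356.4)
1/l = 1/(-12208/9) = -9/12208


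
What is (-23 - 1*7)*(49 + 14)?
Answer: -1890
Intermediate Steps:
(-23 - 1*7)*(49 + 14) = (-23 - 7)*63 = -30*63 = -1890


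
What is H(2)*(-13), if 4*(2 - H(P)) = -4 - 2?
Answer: -91/2 ≈ -45.500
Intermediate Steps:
H(P) = 7/2 (H(P) = 2 - (-4 - 2)/4 = 2 - ¼*(-6) = 2 + 3/2 = 7/2)
H(2)*(-13) = (7/2)*(-13) = -91/2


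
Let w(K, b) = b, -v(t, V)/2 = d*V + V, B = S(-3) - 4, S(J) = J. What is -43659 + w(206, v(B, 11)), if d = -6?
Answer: -43549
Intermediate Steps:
B = -7 (B = -3 - 4 = -7)
v(t, V) = 10*V (v(t, V) = -2*(-6*V + V) = -(-10)*V = 10*V)
-43659 + w(206, v(B, 11)) = -43659 + 10*11 = -43659 + 110 = -43549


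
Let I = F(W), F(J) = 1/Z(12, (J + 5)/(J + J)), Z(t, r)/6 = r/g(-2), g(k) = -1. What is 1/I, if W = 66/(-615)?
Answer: 3009/22 ≈ 136.77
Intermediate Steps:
W = -22/205 (W = 66*(-1/615) = -22/205 ≈ -0.10732)
Z(t, r) = -6*r (Z(t, r) = 6*(r/(-1)) = 6*(r*(-1)) = 6*(-r) = -6*r)
F(J) = -J/(3*(5 + J)) (F(J) = 1/(-6*(J + 5)/(J + J)) = 1/(-6*(5 + J)/(2*J)) = 1/(-6*(5 + J)*1/(2*J)) = 1/(-3*(5 + J)/J) = -J/(3*(5 + J)))
I = 22/3009 (I = (1/3)*(-22/205)/(-5 - 1*(-22/205)) = (1/3)*(-22/205)/(-5 + 22/205) = (1/3)*(-22/205)/(-1003/205) = (1/3)*(-22/205)*(-205/1003) = 22/3009 ≈ 0.0073114)
1/I = 1/(22/3009) = 3009/22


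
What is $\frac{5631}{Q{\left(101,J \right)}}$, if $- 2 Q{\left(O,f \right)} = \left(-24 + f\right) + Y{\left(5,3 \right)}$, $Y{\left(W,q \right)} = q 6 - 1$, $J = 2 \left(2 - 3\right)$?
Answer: $\frac{3754}{3} \approx 1251.3$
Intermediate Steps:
$J = -2$ ($J = 2 \left(-1\right) = -2$)
$Y{\left(W,q \right)} = -1 + 6 q$ ($Y{\left(W,q \right)} = 6 q - 1 = -1 + 6 q$)
$Q{\left(O,f \right)} = \frac{7}{2} - \frac{f}{2}$ ($Q{\left(O,f \right)} = - \frac{\left(-24 + f\right) + \left(-1 + 6 \cdot 3\right)}{2} = - \frac{\left(-24 + f\right) + \left(-1 + 18\right)}{2} = - \frac{\left(-24 + f\right) + 17}{2} = - \frac{-7 + f}{2} = \frac{7}{2} - \frac{f}{2}$)
$\frac{5631}{Q{\left(101,J \right)}} = \frac{5631}{\frac{7}{2} - -1} = \frac{5631}{\frac{7}{2} + 1} = \frac{5631}{\frac{9}{2}} = 5631 \cdot \frac{2}{9} = \frac{3754}{3}$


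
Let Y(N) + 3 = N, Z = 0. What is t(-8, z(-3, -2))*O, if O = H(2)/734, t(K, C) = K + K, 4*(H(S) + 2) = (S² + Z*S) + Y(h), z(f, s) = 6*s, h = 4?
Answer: 6/367 ≈ 0.016349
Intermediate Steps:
Y(N) = -3 + N
H(S) = -7/4 + S²/4 (H(S) = -2 + ((S² + 0*S) + (-3 + 4))/4 = -2 + ((S² + 0) + 1)/4 = -2 + (S² + 1)/4 = -2 + (1 + S²)/4 = -2 + (¼ + S²/4) = -7/4 + S²/4)
t(K, C) = 2*K
O = -3/2936 (O = (-7/4 + (¼)*2²)/734 = (-7/4 + (¼)*4)*(1/734) = (-7/4 + 1)*(1/734) = -¾*1/734 = -3/2936 ≈ -0.0010218)
t(-8, z(-3, -2))*O = (2*(-8))*(-3/2936) = -16*(-3/2936) = 6/367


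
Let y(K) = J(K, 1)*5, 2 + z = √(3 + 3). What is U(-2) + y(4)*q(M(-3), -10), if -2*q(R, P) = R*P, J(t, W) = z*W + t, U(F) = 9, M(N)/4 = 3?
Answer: 609 + 300*√6 ≈ 1343.8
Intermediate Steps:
M(N) = 12 (M(N) = 4*3 = 12)
z = -2 + √6 (z = -2 + √(3 + 3) = -2 + √6 ≈ 0.44949)
J(t, W) = t + W*(-2 + √6) (J(t, W) = (-2 + √6)*W + t = W*(-2 + √6) + t = t + W*(-2 + √6))
y(K) = -10 + 5*K + 5*√6 (y(K) = (K - 1*1*(2 - √6))*5 = (K + (-2 + √6))*5 = (-2 + K + √6)*5 = -10 + 5*K + 5*√6)
q(R, P) = -P*R/2 (q(R, P) = -R*P/2 = -P*R/2)
U(-2) + y(4)*q(M(-3), -10) = 9 + (-10 + 5*4 + 5*√6)*(-½*(-10)*12) = 9 + (-10 + 20 + 5*√6)*60 = 9 + (10 + 5*√6)*60 = 9 + (600 + 300*√6) = 609 + 300*√6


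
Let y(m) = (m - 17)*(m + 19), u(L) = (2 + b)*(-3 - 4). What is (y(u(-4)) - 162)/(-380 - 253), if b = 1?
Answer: 86/633 ≈ 0.13586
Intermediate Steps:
u(L) = -21 (u(L) = (2 + 1)*(-3 - 4) = 3*(-7) = -21)
y(m) = (-17 + m)*(19 + m)
(y(u(-4)) - 162)/(-380 - 253) = ((-323 + (-21)² + 2*(-21)) - 162)/(-380 - 253) = ((-323 + 441 - 42) - 162)/(-633) = (76 - 162)*(-1/633) = -86*(-1/633) = 86/633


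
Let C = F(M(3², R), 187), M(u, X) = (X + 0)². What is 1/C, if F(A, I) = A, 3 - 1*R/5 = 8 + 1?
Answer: 1/900 ≈ 0.0011111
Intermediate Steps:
R = -30 (R = 15 - 5*(8 + 1) = 15 - 5*9 = 15 - 45 = -30)
M(u, X) = X²
C = 900 (C = (-30)² = 900)
1/C = 1/900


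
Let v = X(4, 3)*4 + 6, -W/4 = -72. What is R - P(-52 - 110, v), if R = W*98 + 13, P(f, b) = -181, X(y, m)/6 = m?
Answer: 28418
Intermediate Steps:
W = 288 (W = -4*(-72) = 288)
X(y, m) = 6*m
v = 78 (v = (6*3)*4 + 6 = 18*4 + 6 = 72 + 6 = 78)
R = 28237 (R = 288*98 + 13 = 28224 + 13 = 28237)
R - P(-52 - 110, v) = 28237 - 1*(-181) = 28237 + 181 = 28418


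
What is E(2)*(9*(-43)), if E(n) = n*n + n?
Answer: -2322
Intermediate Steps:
E(n) = n + n**2 (E(n) = n**2 + n = n + n**2)
E(2)*(9*(-43)) = (2*(1 + 2))*(9*(-43)) = (2*3)*(-387) = 6*(-387) = -2322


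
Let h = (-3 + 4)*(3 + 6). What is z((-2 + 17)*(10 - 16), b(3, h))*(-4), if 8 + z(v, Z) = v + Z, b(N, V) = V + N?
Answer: 344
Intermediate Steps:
h = 9 (h = 1*9 = 9)
b(N, V) = N + V
z(v, Z) = -8 + Z + v (z(v, Z) = -8 + (v + Z) = -8 + (Z + v) = -8 + Z + v)
z((-2 + 17)*(10 - 16), b(3, h))*(-4) = (-8 + (3 + 9) + (-2 + 17)*(10 - 16))*(-4) = (-8 + 12 + 15*(-6))*(-4) = (-8 + 12 - 90)*(-4) = -86*(-4) = 344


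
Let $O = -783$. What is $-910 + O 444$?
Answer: $-348562$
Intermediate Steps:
$-910 + O 444 = -910 - 347652 = -348562$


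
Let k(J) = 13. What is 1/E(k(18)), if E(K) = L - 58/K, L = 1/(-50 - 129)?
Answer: -2327/10395 ≈ -0.22386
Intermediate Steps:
L = -1/179 (L = 1/(-179) = -1/179 ≈ -0.0055866)
E(K) = -1/179 - 58/K
1/E(k(18)) = 1/((1/179)*(-10382 - 1*13)/13) = 1/((1/179)*(1/13)*(-10382 - 13)) = 1/((1/179)*(1/13)*(-10395)) = 1/(-10395/2327) = -2327/10395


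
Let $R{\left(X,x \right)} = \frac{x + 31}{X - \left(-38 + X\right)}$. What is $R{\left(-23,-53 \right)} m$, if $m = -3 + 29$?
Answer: $- \frac{286}{19} \approx -15.053$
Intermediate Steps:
$R{\left(X,x \right)} = \frac{31}{38} + \frac{x}{38}$ ($R{\left(X,x \right)} = \frac{31 + x}{38} = \left(31 + x\right) \frac{1}{38} = \frac{31}{38} + \frac{x}{38}$)
$m = 26$
$R{\left(-23,-53 \right)} m = \left(\frac{31}{38} + \frac{1}{38} \left(-53\right)\right) 26 = \left(\frac{31}{38} - \frac{53}{38}\right) 26 = \left(- \frac{11}{19}\right) 26 = - \frac{286}{19}$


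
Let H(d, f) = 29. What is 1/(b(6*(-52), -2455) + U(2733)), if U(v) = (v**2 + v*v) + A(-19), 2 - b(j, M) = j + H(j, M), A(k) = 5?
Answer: 1/14938868 ≈ 6.6939e-8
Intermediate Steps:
b(j, M) = -27 - j (b(j, M) = 2 - (j + 29) = 2 - (29 + j) = 2 + (-29 - j) = -27 - j)
U(v) = 5 + 2*v**2 (U(v) = (v**2 + v*v) + 5 = (v**2 + v**2) + 5 = 2*v**2 + 5 = 5 + 2*v**2)
1/(b(6*(-52), -2455) + U(2733)) = 1/((-27 - 6*(-52)) + (5 + 2*2733**2)) = 1/((-27 - 1*(-312)) + (5 + 2*7469289)) = 1/((-27 + 312) + (5 + 14938578)) = 1/(285 + 14938583) = 1/14938868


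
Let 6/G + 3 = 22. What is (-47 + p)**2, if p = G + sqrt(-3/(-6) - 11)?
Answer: 1565957/722 - 887*I*sqrt(42)/19 ≈ 2168.9 - 302.55*I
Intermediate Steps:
G = 6/19 (G = 6/(-3 + 22) = 6/19 ≈ 0.31579)
p = 6/19 + I*sqrt(42)/2 (p = 6/19 + sqrt(-3/(-6) - 11) = 6/19 + sqrt(-3*(-1/6) - 11) = 6/19 + sqrt(1/2 - 11) = 6/19 + sqrt(-21/2) = 6/19 + I*sqrt(42)/2 ≈ 0.31579 + 3.2404*I)
(-47 + p)**2 = (-47 + (6/19 + I*sqrt(42)/2))**2 = (-887/19 + I*sqrt(42)/2)**2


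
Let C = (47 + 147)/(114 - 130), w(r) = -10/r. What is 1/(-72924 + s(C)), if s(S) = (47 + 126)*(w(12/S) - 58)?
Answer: -48/3898079 ≈ -1.2314e-5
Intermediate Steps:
C = -97/8 (C = 194/(-16) = 194*(-1/16) = -97/8 ≈ -12.125)
s(S) = -10034 - 865*S/6 (s(S) = (47 + 126)*(-10*S/12 - 58) = 173*(-5*S/6 - 58) = 173*(-58 - 5*S/6) = -10034 - 865*S/6)
1/(-72924 + s(C)) = 1/(-72924 + (-10034 - 865/6*(-97/8))) = 1/(-72924 + (-10034 + 83905/48)) = 1/(-72924 - 397727/48) = 1/(-3898079/48) = -48/3898079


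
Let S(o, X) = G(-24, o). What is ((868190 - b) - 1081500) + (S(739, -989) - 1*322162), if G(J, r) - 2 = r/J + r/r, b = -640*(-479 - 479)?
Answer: -27566875/24 ≈ -1.1486e+6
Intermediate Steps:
b = 613120 (b = -640*(-958) = 613120)
G(J, r) = 3 + r/J (G(J, r) = 2 + (r/J + r/r) = 2 + (r/J + 1) = 2 + (1 + r/J) = 3 + r/J)
S(o, X) = 3 - o/24 (S(o, X) = 3 + o/(-24) = 3 + o*(-1/24) = 3 - o/24)
((868190 - b) - 1081500) + (S(739, -989) - 1*322162) = ((868190 - 1*613120) - 1081500) + ((3 - 1/24*739) - 1*322162) = ((868190 - 613120) - 1081500) + ((3 - 739/24) - 322162) = (255070 - 1081500) + (-667/24 - 322162) = -826430 - 7732555/24 = -27566875/24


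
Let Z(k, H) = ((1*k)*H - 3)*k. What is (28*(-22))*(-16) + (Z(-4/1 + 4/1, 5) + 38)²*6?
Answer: 18520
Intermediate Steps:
Z(k, H) = k*(-3 + H*k) (Z(k, H) = (k*H - 3)*k = (H*k - 3)*k = (-3 + H*k)*k = k*(-3 + H*k))
(28*(-22))*(-16) + (Z(-4/1 + 4/1, 5) + 38)²*6 = (28*(-22))*(-16) + ((-4/1 + 4/1)*(-3 + 5*(-4/1 + 4/1)) + 38)²*6 = -616*(-16) + ((-4*1 + 4*1)*(-3 + 5*(-4*1 + 4*1)) + 38)²*6 = 9856 + ((-4 + 4)*(-3 + 5*(-4 + 4)) + 38)²*6 = 9856 + (0*(-3 + 5*0) + 38)²*6 = 9856 + (0*(-3 + 0) + 38)²*6 = 9856 + (0*(-3) + 38)²*6 = 9856 + (0 + 38)²*6 = 9856 + 38²*6 = 9856 + 1444*6 = 9856 + 8664 = 18520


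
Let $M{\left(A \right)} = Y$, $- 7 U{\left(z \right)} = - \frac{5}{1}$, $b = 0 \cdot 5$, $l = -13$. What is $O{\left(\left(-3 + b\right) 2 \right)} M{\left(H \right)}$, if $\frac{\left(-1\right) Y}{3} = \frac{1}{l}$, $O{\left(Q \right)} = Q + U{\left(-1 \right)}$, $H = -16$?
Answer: $- \frac{111}{91} \approx -1.2198$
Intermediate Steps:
$b = 0$
$U{\left(z \right)} = \frac{5}{7}$ ($U{\left(z \right)} = - \frac{\left(-5\right) 1^{-1}}{7} = - \frac{\left(-5\right) 1}{7} = \left(- \frac{1}{7}\right) \left(-5\right) = \frac{5}{7}$)
$O{\left(Q \right)} = \frac{5}{7} + Q$ ($O{\left(Q \right)} = Q + \frac{5}{7} = \frac{5}{7} + Q$)
$Y = \frac{3}{13}$ ($Y = - \frac{3}{-13} = \left(-3\right) \left(- \frac{1}{13}\right) = \frac{3}{13} \approx 0.23077$)
$M{\left(A \right)} = \frac{3}{13}$
$O{\left(\left(-3 + b\right) 2 \right)} M{\left(H \right)} = \left(\frac{5}{7} + \left(-3 + 0\right) 2\right) \frac{3}{13} = \left(\frac{5}{7} - 6\right) \frac{3}{13} = \left(- \frac{37}{7}\right) \frac{3}{13} = - \frac{111}{91}$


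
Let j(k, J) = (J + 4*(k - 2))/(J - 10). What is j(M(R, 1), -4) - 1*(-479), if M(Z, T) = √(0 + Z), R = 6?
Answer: 3359/7 - 2*√6/7 ≈ 479.16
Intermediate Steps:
M(Z, T) = √Z
j(k, J) = (-8 + J + 4*k)/(-10 + J) (j(k, J) = (J + 4*(-2 + k))/(-10 + J) = (J + (-8 + 4*k))/(-10 + J) = (-8 + J + 4*k)/(-10 + J))
j(M(R, 1), -4) - 1*(-479) = (-8 - 4 + 4*√6)/(-10 - 4) - 1*(-479) = (-12 + 4*√6)/(-14) + 479 = -(-12 + 4*√6)/14 + 479 = (6/7 - 2*√6/7) + 479 = 3359/7 - 2*√6/7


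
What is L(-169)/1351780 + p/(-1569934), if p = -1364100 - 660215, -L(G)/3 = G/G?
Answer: 1368211910449/1061102691260 ≈ 1.2894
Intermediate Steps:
L(G) = -3 (L(G) = -3*G/G = -3*1 = -3)
p = -2024315
L(-169)/1351780 + p/(-1569934) = -3/1351780 - 2024315/(-1569934) = -3*1/1351780 - 2024315*(-1/1569934) = -3/1351780 + 2024315/1569934 = 1368211910449/1061102691260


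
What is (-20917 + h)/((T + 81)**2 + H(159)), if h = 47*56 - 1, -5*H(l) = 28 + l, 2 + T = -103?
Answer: -91430/2693 ≈ -33.951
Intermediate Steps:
T = -105 (T = -2 - 103 = -105)
H(l) = -28/5 - l/5 (H(l) = -(28 + l)/5 = -28/5 - l/5)
h = 2631 (h = 2632 - 1 = 2631)
(-20917 + h)/((T + 81)**2 + H(159)) = (-20917 + 2631)/((-105 + 81)**2 + (-28/5 - 1/5*159)) = -18286/((-24)**2 + (-28/5 - 159/5)) = -18286/(576 - 187/5) = -18286/2693/5 = -18286*5/2693 = -91430/2693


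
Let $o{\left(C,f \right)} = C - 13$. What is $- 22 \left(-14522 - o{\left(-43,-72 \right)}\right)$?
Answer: $318252$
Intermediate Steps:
$o{\left(C,f \right)} = -13 + C$
$- 22 \left(-14522 - o{\left(-43,-72 \right)}\right) = - 22 \left(-14522 - \left(-13 - 43\right)\right) = - 22 \left(-14522 - -56\right) = - 22 \left(-14522 + 56\right) = \left(-22\right) \left(-14466\right) = 318252$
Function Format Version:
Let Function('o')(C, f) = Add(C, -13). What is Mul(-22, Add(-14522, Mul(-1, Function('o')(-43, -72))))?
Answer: 318252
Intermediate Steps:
Function('o')(C, f) = Add(-13, C)
Mul(-22, Add(-14522, Mul(-1, Function('o')(-43, -72)))) = Mul(-22, Add(-14522, Mul(-1, Add(-13, -43)))) = Mul(-22, Add(-14522, Mul(-1, -56))) = Mul(-22, Add(-14522, 56)) = Mul(-22, -14466) = 318252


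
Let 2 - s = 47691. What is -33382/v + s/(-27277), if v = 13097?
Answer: -285977981/357246869 ≈ -0.80050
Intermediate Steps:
s = -47689 (s = 2 - 1*47691 = 2 - 47691 = -47689)
-33382/v + s/(-27277) = -33382/13097 - 47689/(-27277) = -33382*1/13097 - 47689*(-1/27277) = -33382/13097 + 47689/27277 = -285977981/357246869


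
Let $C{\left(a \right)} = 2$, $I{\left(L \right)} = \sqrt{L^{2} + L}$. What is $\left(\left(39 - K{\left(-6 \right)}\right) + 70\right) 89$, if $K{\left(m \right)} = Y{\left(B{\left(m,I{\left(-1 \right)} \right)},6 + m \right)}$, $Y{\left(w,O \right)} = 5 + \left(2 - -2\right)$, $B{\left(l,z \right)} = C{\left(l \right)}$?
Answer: $8900$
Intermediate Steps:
$I{\left(L \right)} = \sqrt{L + L^{2}}$
$B{\left(l,z \right)} = 2$
$Y{\left(w,O \right)} = 9$ ($Y{\left(w,O \right)} = 5 + \left(2 + 2\right) = 5 + 4 = 9$)
$K{\left(m \right)} = 9$
$\left(\left(39 - K{\left(-6 \right)}\right) + 70\right) 89 = \left(\left(39 - 9\right) + 70\right) 89 = \left(30 + 70\right) 89 = 100 \cdot 89 = 8900$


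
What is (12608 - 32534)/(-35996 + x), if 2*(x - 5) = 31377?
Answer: 13284/13535 ≈ 0.98146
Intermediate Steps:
x = 31387/2 (x = 5 + (½)*31377 = 5 + 31377/2 = 31387/2 ≈ 15694.)
(12608 - 32534)/(-35996 + x) = (12608 - 32534)/(-35996 + 31387/2) = -19926/(-40605/2) = -19926*(-2/40605) = 13284/13535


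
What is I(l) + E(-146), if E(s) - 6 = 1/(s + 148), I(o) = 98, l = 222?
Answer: 209/2 ≈ 104.50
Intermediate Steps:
E(s) = 6 + 1/(148 + s) (E(s) = 6 + 1/(s + 148) = 6 + 1/(148 + s))
I(l) + E(-146) = 98 + (889 + 6*(-146))/(148 - 146) = 98 + (889 - 876)/2 = 98 + (½)*13 = 98 + 13/2 = 209/2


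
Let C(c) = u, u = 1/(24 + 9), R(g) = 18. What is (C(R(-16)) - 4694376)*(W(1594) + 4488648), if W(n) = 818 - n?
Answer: -695236029571904/33 ≈ -2.1068e+13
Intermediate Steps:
u = 1/33 ≈ 0.030303
C(c) = 1/33
(C(R(-16)) - 4694376)*(W(1594) + 4488648) = (1/33 - 4694376)*((818 - 1*1594) + 4488648) = -154914407*((818 - 1594) + 4488648)/33 = -154914407*(-776 + 4488648)/33 = -154914407/33*4487872 = -695236029571904/33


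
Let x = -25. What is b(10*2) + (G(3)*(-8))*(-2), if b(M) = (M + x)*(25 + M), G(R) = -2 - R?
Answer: -305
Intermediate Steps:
b(M) = (-25 + M)*(25 + M) (b(M) = (M - 25)*(25 + M) = (-25 + M)*(25 + M))
b(10*2) + (G(3)*(-8))*(-2) = (-625 + (10*2)²) + ((-2 - 1*3)*(-8))*(-2) = (-625 + 20²) + ((-2 - 3)*(-8))*(-2) = (-625 + 400) - 5*(-8)*(-2) = -225 + 40*(-2) = -225 - 80 = -305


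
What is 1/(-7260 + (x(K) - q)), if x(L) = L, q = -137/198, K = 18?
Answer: -198/1433779 ≈ -0.00013810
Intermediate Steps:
q = -137/198 (q = -137*1/198 = -137/198 ≈ -0.69192)
1/(-7260 + (x(K) - q)) = 1/(-7260 + (18 - 1*(-137/198))) = 1/(-7260 + (18 + 137/198)) = 1/(-7260 + 3701/198) = 1/(-1433779/198) = -198/1433779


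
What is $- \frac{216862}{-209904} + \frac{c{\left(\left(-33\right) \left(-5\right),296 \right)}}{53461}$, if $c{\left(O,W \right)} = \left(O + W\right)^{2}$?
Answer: $\frac{28101333683}{5610838872} \approx 5.0084$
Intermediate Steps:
$- \frac{216862}{-209904} + \frac{c{\left(\left(-33\right) \left(-5\right),296 \right)}}{53461} = - \frac{216862}{-209904} + \frac{\left(\left(-33\right) \left(-5\right) + 296\right)^{2}}{53461} = \left(-216862\right) \left(- \frac{1}{209904}\right) + \left(165 + 296\right)^{2} \cdot \frac{1}{53461} = \frac{108431}{104952} + 461^{2} \cdot \frac{1}{53461} = \frac{108431}{104952} + 212521 \cdot \frac{1}{53461} = \frac{108431}{104952} + \frac{212521}{53461} = \frac{28101333683}{5610838872}$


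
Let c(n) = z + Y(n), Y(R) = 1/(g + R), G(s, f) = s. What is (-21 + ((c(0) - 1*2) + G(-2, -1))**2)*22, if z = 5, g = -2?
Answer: -913/2 ≈ -456.50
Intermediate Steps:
Y(R) = 1/(-2 + R)
c(n) = 5 + 1/(-2 + n)
(-21 + ((c(0) - 1*2) + G(-2, -1))**2)*22 = (-21 + (((-9 + 5*0)/(-2 + 0) - 1*2) - 2)**2)*22 = (-21 + (((-9 + 0)/(-2) - 2) - 2)**2)*22 = (-21 + ((-1/2*(-9) - 2) - 2)**2)*22 = (-21 + ((9/2 - 2) - 2)**2)*22 = (-21 + (5/2 - 2)**2)*22 = (-21 + (1/2)**2)*22 = (-21 + 1/4)*22 = -83/4*22 = -913/2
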